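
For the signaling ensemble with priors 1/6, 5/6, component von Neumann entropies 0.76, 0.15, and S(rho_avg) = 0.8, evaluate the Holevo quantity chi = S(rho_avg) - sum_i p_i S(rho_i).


chi = S(rho) - sum_i p_i * S(rho_i)
Weighted entropy = 1/6 * 0.76 + 5/6 * 0.15
= 0.2517
chi = 0.8 - 0.2517
= 0.5483

0.5483


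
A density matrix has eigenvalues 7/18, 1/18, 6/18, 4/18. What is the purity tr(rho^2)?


tr(rho^2) = sum of eigenvalues squared
= (7/18)^2 + (1/18)^2 + (6/18)^2 + (4/18)^2
= (49 + 1 + 36 + 16) / 324
= 102/324
= 0.3148

0.3148


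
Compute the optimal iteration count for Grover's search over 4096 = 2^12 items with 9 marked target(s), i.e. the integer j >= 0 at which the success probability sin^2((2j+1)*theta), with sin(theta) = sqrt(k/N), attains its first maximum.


After j Grover iterations the success probability is P(j) = sin^2((2j+1)*theta), where sin(theta) = sqrt(k/N).
N = 2^12 = 4096, k = 9
sin(theta) = sqrt(k/N) = 0.046875
theta = arcsin(sqrt(k/N)) = 0.04689218313 rad
P(j) reaches its first maximum when (2j+1)*theta is as close as possible to pi/2, i.e. j = round(pi/(4*theta) - 1/2).
pi/(4*theta) - 1/2 = 16.2490
(For comparison, the common estimate pi/4 * sqrt(N/k) = 16.7552; the exact maximiser is used here.)
Optimal iterations = 16

16


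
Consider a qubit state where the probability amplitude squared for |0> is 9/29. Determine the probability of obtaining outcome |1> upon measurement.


|alpha|^2 = 9/29 = 0.3103
|beta|^2 = 1 - 9/29 = 20/29 = 0.6897
P(|1>) = |beta|^2 = 0.6897

0.6897


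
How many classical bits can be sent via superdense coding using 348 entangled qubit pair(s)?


Superdense coding allows 2 classical bits per shared entangled pair.
348 pair(s) -> 2 * 348 = 696 classical bits

696


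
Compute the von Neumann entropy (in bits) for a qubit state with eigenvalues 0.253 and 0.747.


S = -p*log2(p) - (1-p)*log2(1-p)
p = 0.2530, 1-p = 0.7470
= -0.2530 * log2(0.2530) - 0.7470 * log2(0.7470)
= -(-0.5016) - (-0.3144)
= 0.8160

0.8160


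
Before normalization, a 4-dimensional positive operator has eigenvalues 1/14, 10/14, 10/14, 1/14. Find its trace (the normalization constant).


tr(M) = sum of eigenvalues
= 1/14 + 10/14 + 10/14 + 1/14
= 22/14
= 1.5714

1.5714


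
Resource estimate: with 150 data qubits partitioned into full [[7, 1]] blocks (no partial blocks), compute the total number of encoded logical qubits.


Each code block uses 7 physical qubits for 1 logical qubit(s).
Number of complete blocks = floor(150 / 7) = 21
Logical qubits = 21 * 1
= 21

21


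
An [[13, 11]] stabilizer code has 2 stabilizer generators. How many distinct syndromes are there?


Each stabilizer generator gives a binary (+1 or -1) measurement outcome.
With 2 independent generators:
Total syndromes = 2^2
= 4

4


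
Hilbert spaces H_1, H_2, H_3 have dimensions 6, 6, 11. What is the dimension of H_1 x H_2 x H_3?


dim(H_1 x H_2 x H_3) = 6 * 6 * 11
= 36 * 11
= 396

396


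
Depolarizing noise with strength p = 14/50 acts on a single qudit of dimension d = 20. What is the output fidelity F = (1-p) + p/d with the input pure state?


F = (1-p) + p/d
= (1 - 0.2800) + 0.2800/20
= 0.7200 + 0.0140
= 0.7340

0.7340


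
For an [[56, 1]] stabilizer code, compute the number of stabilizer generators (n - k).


For an [[n,k]] stabilizer code:
Number of stabilizer generators = n - k
= 56 - 1
= 55

55


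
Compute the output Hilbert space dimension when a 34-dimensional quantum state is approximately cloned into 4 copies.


Output space = H^(tensor 4) where dim(H) = 34
dim = 34^4
= 1156 (after 2 factors)
= 39304 (after 3 factors)
= 1336336 (after 4 factors)
= 1336336

1336336


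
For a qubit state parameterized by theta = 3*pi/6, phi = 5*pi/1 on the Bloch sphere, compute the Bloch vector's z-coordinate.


theta = 1.5708, phi = 15.7080
r_z = cos(theta) = 0.0000

0.0000


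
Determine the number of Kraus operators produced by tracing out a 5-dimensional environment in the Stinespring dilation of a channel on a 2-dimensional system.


Tracing out the environment in an orthonormal basis {|i>_E} gives Kraus operators K_i = <i|_E U |0>_E.
Number of Kraus operators = dim(H_env) = d_env
= 5

5


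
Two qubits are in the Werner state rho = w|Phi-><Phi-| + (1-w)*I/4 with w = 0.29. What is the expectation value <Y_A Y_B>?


|Phi-> = (|00> - |11>)/sqrt(2)
For the pure Bell state, <Y_A Y_B> = +1 (Bell-state Pauli correlator).
The maximally-mixed part I/4 has tr(I/4 * P tensor P) = 0 for any traceless Pauli P.
So <Y_A Y_B>_rho = w * (+1) + (1 - w) * 0
= 0.29 * (+1)
= 0.2900

0.2900


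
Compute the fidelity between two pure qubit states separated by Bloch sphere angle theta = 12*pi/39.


For states separated by angle theta on Bloch sphere:
F = cos^2(theta/2)
theta = 12*pi/39 = 0.9666
theta/2 = 0.4833
cos(theta/2) = 0.8855
F = 0.7840

0.7840


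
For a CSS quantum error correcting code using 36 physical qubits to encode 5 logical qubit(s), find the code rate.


Code rate R = k/n
= 5/36
= 0.1389

0.1389


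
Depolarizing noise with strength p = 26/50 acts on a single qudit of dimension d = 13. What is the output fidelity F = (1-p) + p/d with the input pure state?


F = (1-p) + p/d
= (1 - 0.5200) + 0.5200/13
= 0.4800 + 0.0400
= 0.5200

0.5200


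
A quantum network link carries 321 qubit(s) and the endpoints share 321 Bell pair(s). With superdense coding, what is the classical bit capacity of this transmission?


Superdense coding allows 2 classical bits per shared entangled pair.
321 pair(s) -> 2 * 321 = 642 classical bits

642


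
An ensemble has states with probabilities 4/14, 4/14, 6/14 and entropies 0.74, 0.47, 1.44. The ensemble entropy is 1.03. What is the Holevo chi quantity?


chi = S(rho) - sum_i p_i * S(rho_i)
Weighted entropy = 4/14 * 0.74 + 4/14 * 0.47 + 6/14 * 1.44
= 0.9629
chi = 1.03 - 0.9629
= 0.0671

0.0671


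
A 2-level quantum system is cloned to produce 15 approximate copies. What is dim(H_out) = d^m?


Output space = H^(tensor 15) where dim(H) = 2
dim = 2^15
= 4 (after 2 factors)
= 8 (after 3 factors)
= 16 (after 4 factors)
= 32 (after 5 factors)
= 64 (after 6 factors)
= 128 (after 7 factors)
= 256 (after 8 factors)
= 512 (after 9 factors)
= 1024 (after 10 factors)
= 2048 (after 11 factors)
= 4096 (after 12 factors)
= 8192 (after 13 factors)
= 16384 (after 14 factors)
= 32768 (after 15 factors)
= 32768

32768


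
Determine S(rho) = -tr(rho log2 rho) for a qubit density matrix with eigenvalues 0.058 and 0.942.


S = -p*log2(p) - (1-p)*log2(1-p)
p = 0.0580, 1-p = 0.9420
= -0.0580 * log2(0.0580) - 0.9420 * log2(0.9420)
= -(-0.2383) - (-0.0812)
= 0.3195

0.3195


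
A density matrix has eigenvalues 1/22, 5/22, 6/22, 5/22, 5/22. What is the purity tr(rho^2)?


tr(rho^2) = sum of eigenvalues squared
= (1/22)^2 + (5/22)^2 + (6/22)^2 + (5/22)^2 + (5/22)^2
= (1 + 25 + 36 + 25 + 25) / 484
= 112/484
= 0.2314

0.2314


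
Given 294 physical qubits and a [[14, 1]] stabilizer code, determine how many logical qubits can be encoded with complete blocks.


Each code block uses 14 physical qubits for 1 logical qubit(s).
Number of complete blocks = floor(294 / 14) = 21
Logical qubits = 21 * 1
= 21

21


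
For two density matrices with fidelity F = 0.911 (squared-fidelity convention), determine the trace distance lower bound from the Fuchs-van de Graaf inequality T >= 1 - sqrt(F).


Fuchs-van de Graaf (squared-fidelity convention): 1 - sqrt(F) <= T <= sqrt(1 - F).
Lower bound: T >= 1 - sqrt(F)
sqrt(F) = sqrt(0.911) = 0.9545
T >= 1 - 0.9545
T >= 0.0455

0.0455


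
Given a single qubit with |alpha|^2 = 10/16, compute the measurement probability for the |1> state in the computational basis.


|alpha|^2 = 10/16 = 0.6250
|beta|^2 = 1 - 10/16 = 6/16 = 0.3750
P(|1>) = |beta|^2 = 0.3750

0.3750


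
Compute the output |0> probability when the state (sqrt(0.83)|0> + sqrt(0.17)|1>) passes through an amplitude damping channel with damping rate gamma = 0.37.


For amplitude damping with parameter gamma on state sqrt(a)|0> + sqrt(b)|1>:
alpha^2 = 0.83, beta^2 = 0.17
P(|0>) = alpha^2 + gamma * beta^2
= 0.83 + 0.37 * 0.17
= 0.83 + 0.0629
= 0.8929

0.8929


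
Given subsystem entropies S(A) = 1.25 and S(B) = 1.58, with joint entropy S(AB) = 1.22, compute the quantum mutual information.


I(A:B) = S(A) + S(B) - S(AB)
= 1.25 + 1.58 - 1.22
= 1.6100

1.6100


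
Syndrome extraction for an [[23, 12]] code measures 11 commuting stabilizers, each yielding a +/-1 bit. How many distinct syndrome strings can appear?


Each stabilizer generator gives a binary (+1 or -1) measurement outcome.
With 11 independent generators:
Total syndromes = 2^11
= 2048

2048


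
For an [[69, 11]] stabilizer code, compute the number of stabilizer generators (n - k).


For an [[n,k]] stabilizer code:
Number of stabilizer generators = n - k
= 69 - 11
= 58

58


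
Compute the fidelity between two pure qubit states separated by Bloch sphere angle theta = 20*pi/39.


For states separated by angle theta on Bloch sphere:
F = cos^2(theta/2)
theta = 20*pi/39 = 1.6111
theta/2 = 0.8055
cos(theta/2) = 0.6927
F = 0.4799

0.4799


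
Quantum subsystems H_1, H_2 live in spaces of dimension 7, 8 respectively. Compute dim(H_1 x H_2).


dim(H_1 x H_2) = 7 * 8
= 56

56


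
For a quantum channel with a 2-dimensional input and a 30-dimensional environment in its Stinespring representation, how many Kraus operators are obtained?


Tracing out the environment in an orthonormal basis {|i>_E} gives Kraus operators K_i = <i|_E U |0>_E.
Number of Kraus operators = dim(H_env) = d_env
= 30

30


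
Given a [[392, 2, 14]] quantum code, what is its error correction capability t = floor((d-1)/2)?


Code parameters: [[392, 2, 14]], distance d = 14.
Number of correctable errors = floor((d-1)/2)
= floor((14 - 1)/2)
= floor(13/2)
= 6

6


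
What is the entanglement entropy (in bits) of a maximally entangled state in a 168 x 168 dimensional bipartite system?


For a maximally entangled state in d x d:
S = log2(d) = log2(168)
= 7.3923

7.3923


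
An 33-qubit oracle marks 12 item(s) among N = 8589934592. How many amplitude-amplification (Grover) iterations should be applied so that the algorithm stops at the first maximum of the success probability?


After j Grover iterations the success probability is P(j) = sin^2((2j+1)*theta), where sin(theta) = sqrt(k/N).
N = 2^33 = 8589934592, k = 12
sin(theta) = sqrt(k/N) = 3.73762473e-05
theta = arcsin(sqrt(k/N)) = 3.73762473e-05 rad
P(j) reaches its first maximum when (2j+1)*theta is as close as possible to pi/2, i.e. j = round(pi/(4*theta) - 1/2).
pi/(4*theta) - 1/2 = 21012.7964
(For comparison, the common estimate pi/4 * sqrt(N/k) = 21013.2964; the exact maximiser is used here.)
Optimal iterations = 21013

21013


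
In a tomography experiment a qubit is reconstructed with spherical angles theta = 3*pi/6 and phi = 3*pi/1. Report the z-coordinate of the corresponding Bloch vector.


theta = 1.5708, phi = 9.4248
r_z = cos(theta) = 0.0000

0.0000


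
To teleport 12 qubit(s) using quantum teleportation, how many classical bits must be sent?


Quantum teleportation requires 2 classical bits per qubit teleported.
12 qubit(s) -> 2 * 12 = 24 classical bits

24


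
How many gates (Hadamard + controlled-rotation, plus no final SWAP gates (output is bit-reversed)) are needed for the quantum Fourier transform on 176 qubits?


Hadamard gates: 176
Controlled rotations: n*(n-1)/2 = 176*175/2 = 15400
SWAP gates: 0 (omitted)
Total = 176 + 15400
= 15576

15576


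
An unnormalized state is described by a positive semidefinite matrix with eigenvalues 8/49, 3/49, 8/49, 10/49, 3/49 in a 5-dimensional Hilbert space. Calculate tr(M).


tr(M) = sum of eigenvalues
= 8/49 + 3/49 + 8/49 + 10/49 + 3/49
= 32/49
= 0.6531

0.6531


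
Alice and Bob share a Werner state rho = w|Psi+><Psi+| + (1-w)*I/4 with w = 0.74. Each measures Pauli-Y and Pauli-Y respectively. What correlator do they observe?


|Psi+> = (|01> + |10>)/sqrt(2)
For the pure Bell state, <Y_A Y_B> = +1 (Bell-state Pauli correlator).
The maximally-mixed part I/4 has tr(I/4 * P tensor P) = 0 for any traceless Pauli P.
So <Y_A Y_B>_rho = w * (+1) + (1 - w) * 0
= 0.74 * (+1)
= 0.7400

0.7400


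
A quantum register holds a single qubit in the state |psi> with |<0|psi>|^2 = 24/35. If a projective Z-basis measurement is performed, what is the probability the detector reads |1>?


|alpha|^2 = 24/35 = 0.6857
|beta|^2 = 1 - 24/35 = 11/35 = 0.3143
P(|1>) = |beta|^2 = 0.3143

0.3143


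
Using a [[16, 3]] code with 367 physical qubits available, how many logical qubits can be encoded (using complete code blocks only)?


Each code block uses 16 physical qubits for 3 logical qubit(s).
Number of complete blocks = floor(367 / 16) = 22
Logical qubits = 22 * 3
= 66

66


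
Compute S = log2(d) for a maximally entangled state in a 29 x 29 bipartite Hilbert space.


For a maximally entangled state in d x d:
S = log2(d) = log2(29)
= 4.8580

4.8580


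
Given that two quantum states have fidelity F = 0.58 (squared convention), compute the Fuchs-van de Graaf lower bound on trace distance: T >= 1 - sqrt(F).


Fuchs-van de Graaf (squared-fidelity convention): 1 - sqrt(F) <= T <= sqrt(1 - F).
Lower bound: T >= 1 - sqrt(F)
sqrt(F) = sqrt(0.58) = 0.7616
T >= 1 - 0.7616
T >= 0.2384

0.2384


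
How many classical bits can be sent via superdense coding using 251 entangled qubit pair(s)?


Superdense coding allows 2 classical bits per shared entangled pair.
251 pair(s) -> 2 * 251 = 502 classical bits

502


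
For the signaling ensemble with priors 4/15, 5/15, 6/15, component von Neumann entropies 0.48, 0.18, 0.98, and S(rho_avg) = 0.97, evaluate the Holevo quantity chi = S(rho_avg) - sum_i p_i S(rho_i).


chi = S(rho) - sum_i p_i * S(rho_i)
Weighted entropy = 4/15 * 0.48 + 5/15 * 0.18 + 6/15 * 0.98
= 0.5800
chi = 0.97 - 0.5800
= 0.3900

0.3900


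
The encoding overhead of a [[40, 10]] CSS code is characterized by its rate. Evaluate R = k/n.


Code rate R = k/n
= 10/40
= 0.2500

0.2500


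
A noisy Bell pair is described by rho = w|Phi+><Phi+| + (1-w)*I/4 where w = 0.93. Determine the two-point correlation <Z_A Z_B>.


|Phi+> = (|00> + |11>)/sqrt(2)
For the pure Bell state, <Z_A Z_B> = +1 (Bell-state Pauli correlator).
The maximally-mixed part I/4 has tr(I/4 * P tensor P) = 0 for any traceless Pauli P.
So <Z_A Z_B>_rho = w * (+1) + (1 - w) * 0
= 0.93 * (+1)
= 0.9300

0.9300


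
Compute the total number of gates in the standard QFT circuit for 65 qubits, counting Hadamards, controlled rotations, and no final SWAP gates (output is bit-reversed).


Hadamard gates: 65
Controlled rotations: n*(n-1)/2 = 65*64/2 = 2080
SWAP gates: 0 (omitted)
Total = 65 + 2080
= 2145

2145


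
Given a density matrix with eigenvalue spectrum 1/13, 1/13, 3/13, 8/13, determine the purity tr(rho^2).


tr(rho^2) = sum of eigenvalues squared
= (1/13)^2 + (1/13)^2 + (3/13)^2 + (8/13)^2
= (1 + 1 + 9 + 64) / 169
= 75/169
= 0.4438

0.4438


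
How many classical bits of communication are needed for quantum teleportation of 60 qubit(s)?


Quantum teleportation requires 2 classical bits per qubit teleported.
60 qubit(s) -> 2 * 60 = 120 classical bits

120


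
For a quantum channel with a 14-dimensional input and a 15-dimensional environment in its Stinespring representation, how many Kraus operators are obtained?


Tracing out the environment in an orthonormal basis {|i>_E} gives Kraus operators K_i = <i|_E U |0>_E.
Number of Kraus operators = dim(H_env) = d_env
= 15

15


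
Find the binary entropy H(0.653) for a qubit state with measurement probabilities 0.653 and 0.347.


S = -p*log2(p) - (1-p)*log2(1-p)
p = 0.6530, 1-p = 0.3470
= -0.6530 * log2(0.6530) - 0.3470 * log2(0.3470)
= -(-0.4015) - (-0.5299)
= 0.9314

0.9314


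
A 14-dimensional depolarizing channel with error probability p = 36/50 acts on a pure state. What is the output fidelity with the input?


F = (1-p) + p/d
= (1 - 0.7200) + 0.7200/14
= 0.2800 + 0.0514
= 0.3314

0.3314


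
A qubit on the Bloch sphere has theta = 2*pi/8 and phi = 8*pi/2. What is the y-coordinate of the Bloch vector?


theta = 0.7854, phi = 12.5664
r_y = sin(theta)*sin(phi) = 0.7071 * 0.0000
r_y = 0.0000

0.0000


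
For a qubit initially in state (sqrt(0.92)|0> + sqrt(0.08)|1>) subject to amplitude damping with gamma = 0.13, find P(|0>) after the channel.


For amplitude damping with parameter gamma on state sqrt(a)|0> + sqrt(b)|1>:
alpha^2 = 0.92, beta^2 = 0.08
P(|0>) = alpha^2 + gamma * beta^2
= 0.92 + 0.13 * 0.08
= 0.92 + 0.0104
= 0.9304

0.9304


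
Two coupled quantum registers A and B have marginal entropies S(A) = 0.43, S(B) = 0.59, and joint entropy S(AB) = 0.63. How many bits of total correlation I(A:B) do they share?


I(A:B) = S(A) + S(B) - S(AB)
= 0.43 + 0.59 - 0.63
= 0.3900

0.3900


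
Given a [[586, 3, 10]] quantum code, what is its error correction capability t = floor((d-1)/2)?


Code parameters: [[586, 3, 10]], distance d = 10.
Number of correctable errors = floor((d-1)/2)
= floor((10 - 1)/2)
= floor(9/2)
= 4

4


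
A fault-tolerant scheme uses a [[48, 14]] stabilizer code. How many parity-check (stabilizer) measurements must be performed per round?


For an [[n,k]] stabilizer code:
Number of stabilizer generators = n - k
= 48 - 14
= 34

34


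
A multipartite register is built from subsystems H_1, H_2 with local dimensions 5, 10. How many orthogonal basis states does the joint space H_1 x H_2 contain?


dim(H_1 x H_2) = 5 * 10
= 50

50


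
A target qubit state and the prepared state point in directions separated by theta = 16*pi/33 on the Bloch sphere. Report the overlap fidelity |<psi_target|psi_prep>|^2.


For states separated by angle theta on Bloch sphere:
F = cos^2(theta/2)
theta = 16*pi/33 = 1.5232
theta/2 = 0.7616
cos(theta/2) = 0.7237
F = 0.5238

0.5238


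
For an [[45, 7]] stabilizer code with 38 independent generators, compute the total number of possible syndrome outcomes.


Each stabilizer generator gives a binary (+1 or -1) measurement outcome.
With 38 independent generators:
Total syndromes = 2^38
= 274877906944

274877906944


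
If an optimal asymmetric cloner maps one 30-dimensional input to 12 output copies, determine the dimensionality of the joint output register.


Output space = H^(tensor 12) where dim(H) = 30
dim = 30^12
= 900 (after 2 factors)
= 27000 (after 3 factors)
= 810000 (after 4 factors)
= 24300000 (after 5 factors)
= 729000000 (after 6 factors)
= 21870000000 (after 7 factors)
= 656100000000 (after 8 factors)
= 19683000000000 (after 9 factors)
= 590490000000000 (after 10 factors)
= 17714700000000000 (after 11 factors)
= 531441000000000000 (after 12 factors)
= 531441000000000000

531441000000000000


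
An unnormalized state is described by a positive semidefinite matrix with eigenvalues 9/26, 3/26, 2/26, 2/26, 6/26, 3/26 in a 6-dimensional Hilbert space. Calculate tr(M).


tr(M) = sum of eigenvalues
= 9/26 + 3/26 + 2/26 + 2/26 + 6/26 + 3/26
= 25/26
= 0.9615

0.9615


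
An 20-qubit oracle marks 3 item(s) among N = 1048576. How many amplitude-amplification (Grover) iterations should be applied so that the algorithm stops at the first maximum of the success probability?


After j Grover iterations the success probability is P(j) = sin^2((2j+1)*theta), where sin(theta) = sqrt(k/N).
N = 2^20 = 1048576, k = 3
sin(theta) = sqrt(k/N) = 0.001691455867
theta = arcsin(sqrt(k/N)) = 0.001691456673 rad
P(j) reaches its first maximum when (2j+1)*theta is as close as possible to pi/2, i.e. j = round(pi/(4*theta) - 1/2).
pi/(4*theta) - 1/2 = 463.8324
(For comparison, the common estimate pi/4 * sqrt(N/k) = 464.3326; the exact maximiser is used here.)
Optimal iterations = 464

464


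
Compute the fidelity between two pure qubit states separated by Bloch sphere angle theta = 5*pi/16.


For states separated by angle theta on Bloch sphere:
F = cos^2(theta/2)
theta = 5*pi/16 = 0.9817
theta/2 = 0.4909
cos(theta/2) = 0.8819
F = 0.7778

0.7778


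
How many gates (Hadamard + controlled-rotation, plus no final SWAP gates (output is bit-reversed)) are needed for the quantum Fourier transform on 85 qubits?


Hadamard gates: 85
Controlled rotations: n*(n-1)/2 = 85*84/2 = 3570
SWAP gates: 0 (omitted)
Total = 85 + 3570
= 3655

3655


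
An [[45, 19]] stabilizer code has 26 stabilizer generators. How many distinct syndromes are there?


Each stabilizer generator gives a binary (+1 or -1) measurement outcome.
With 26 independent generators:
Total syndromes = 2^26
= 67108864

67108864


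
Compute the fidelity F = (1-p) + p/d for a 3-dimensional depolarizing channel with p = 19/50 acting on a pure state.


F = (1-p) + p/d
= (1 - 0.3800) + 0.3800/3
= 0.6200 + 0.1267
= 0.7467

0.7467


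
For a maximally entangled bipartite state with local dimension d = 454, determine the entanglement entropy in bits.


For a maximally entangled state in d x d:
S = log2(d) = log2(454)
= 8.8265

8.8265


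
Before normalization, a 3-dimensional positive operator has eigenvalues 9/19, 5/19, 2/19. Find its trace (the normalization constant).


tr(M) = sum of eigenvalues
= 9/19 + 5/19 + 2/19
= 16/19
= 0.8421

0.8421


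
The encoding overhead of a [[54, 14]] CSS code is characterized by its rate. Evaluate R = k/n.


Code rate R = k/n
= 14/54
= 0.2593

0.2593


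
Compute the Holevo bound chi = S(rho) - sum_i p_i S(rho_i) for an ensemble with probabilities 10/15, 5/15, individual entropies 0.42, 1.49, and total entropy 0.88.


chi = S(rho) - sum_i p_i * S(rho_i)
Weighted entropy = 10/15 * 0.42 + 5/15 * 1.49
= 0.7767
chi = 0.88 - 0.7767
= 0.1033

0.1033


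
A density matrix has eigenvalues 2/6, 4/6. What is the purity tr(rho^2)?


tr(rho^2) = sum of eigenvalues squared
= (2/6)^2 + (4/6)^2
= (4 + 16) / 36
= 20/36
= 0.5556

0.5556


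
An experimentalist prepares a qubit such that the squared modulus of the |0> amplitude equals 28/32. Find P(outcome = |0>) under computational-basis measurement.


|alpha|^2 = 28/32 = 0.8750
|beta|^2 = 1 - 28/32 = 4/32 = 0.1250
P(|0>) = |alpha|^2 = 0.8750

0.8750


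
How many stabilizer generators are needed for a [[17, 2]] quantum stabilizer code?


For an [[n,k]] stabilizer code:
Number of stabilizer generators = n - k
= 17 - 2
= 15

15


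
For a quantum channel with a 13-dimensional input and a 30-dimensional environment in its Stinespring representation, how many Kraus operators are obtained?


Tracing out the environment in an orthonormal basis {|i>_E} gives Kraus operators K_i = <i|_E U |0>_E.
Number of Kraus operators = dim(H_env) = d_env
= 30

30


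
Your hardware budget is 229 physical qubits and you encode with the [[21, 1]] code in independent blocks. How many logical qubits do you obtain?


Each code block uses 21 physical qubits for 1 logical qubit(s).
Number of complete blocks = floor(229 / 21) = 10
Logical qubits = 10 * 1
= 10

10


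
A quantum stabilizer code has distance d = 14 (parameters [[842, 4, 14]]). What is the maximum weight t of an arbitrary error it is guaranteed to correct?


Code parameters: [[842, 4, 14]], distance d = 14.
Number of correctable errors = floor((d-1)/2)
= floor((14 - 1)/2)
= floor(13/2)
= 6

6


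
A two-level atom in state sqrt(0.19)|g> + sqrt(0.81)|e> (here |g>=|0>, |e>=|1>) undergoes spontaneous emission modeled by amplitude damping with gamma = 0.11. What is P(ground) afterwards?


For amplitude damping with parameter gamma on state sqrt(a)|0> + sqrt(b)|1>:
alpha^2 = 0.19, beta^2 = 0.81
P(|0>) = alpha^2 + gamma * beta^2
= 0.19 + 0.11 * 0.81
= 0.19 + 0.0891
= 0.2791

0.2791


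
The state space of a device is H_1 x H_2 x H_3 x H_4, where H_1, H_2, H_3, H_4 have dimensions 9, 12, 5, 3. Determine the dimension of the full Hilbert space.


dim(H_1 x H_2 x H_3 x H_4) = 9 * 12 * 5 * 3
= 108 * 5 * 3
= 540 * 3
= 1620

1620


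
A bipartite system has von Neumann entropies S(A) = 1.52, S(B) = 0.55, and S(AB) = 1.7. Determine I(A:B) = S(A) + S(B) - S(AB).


I(A:B) = S(A) + S(B) - S(AB)
= 1.52 + 0.55 - 1.7
= 0.3700

0.3700


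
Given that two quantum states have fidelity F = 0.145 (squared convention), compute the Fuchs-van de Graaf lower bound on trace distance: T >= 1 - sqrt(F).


Fuchs-van de Graaf (squared-fidelity convention): 1 - sqrt(F) <= T <= sqrt(1 - F).
Lower bound: T >= 1 - sqrt(F)
sqrt(F) = sqrt(0.145) = 0.3808
T >= 1 - 0.3808
T >= 0.6192

0.6192


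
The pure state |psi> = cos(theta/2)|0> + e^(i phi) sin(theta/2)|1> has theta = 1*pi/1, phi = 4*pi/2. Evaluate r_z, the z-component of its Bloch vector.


theta = 3.1416, phi = 6.2832
r_z = cos(theta) = -1.0000

-1.0000


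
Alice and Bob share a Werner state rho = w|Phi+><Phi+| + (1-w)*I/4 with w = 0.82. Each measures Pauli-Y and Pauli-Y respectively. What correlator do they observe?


|Phi+> = (|00> + |11>)/sqrt(2)
For the pure Bell state, <Y_A Y_B> = -1 (Bell-state Pauli correlator).
The maximally-mixed part I/4 has tr(I/4 * P tensor P) = 0 for any traceless Pauli P.
So <Y_A Y_B>_rho = w * (-1) + (1 - w) * 0
= 0.82 * (-1)
= -0.8200

-0.8200


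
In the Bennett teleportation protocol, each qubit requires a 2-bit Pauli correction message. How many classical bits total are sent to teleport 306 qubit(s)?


Quantum teleportation requires 2 classical bits per qubit teleported.
306 qubit(s) -> 2 * 306 = 612 classical bits

612


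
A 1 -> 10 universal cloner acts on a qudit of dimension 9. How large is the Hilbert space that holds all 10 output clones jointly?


Output space = H^(tensor 10) where dim(H) = 9
dim = 9^10
= 81 (after 2 factors)
= 729 (after 3 factors)
= 6561 (after 4 factors)
= 59049 (after 5 factors)
= 531441 (after 6 factors)
= 4782969 (after 7 factors)
= 43046721 (after 8 factors)
= 387420489 (after 9 factors)
= 3486784401 (after 10 factors)
= 3486784401

3486784401


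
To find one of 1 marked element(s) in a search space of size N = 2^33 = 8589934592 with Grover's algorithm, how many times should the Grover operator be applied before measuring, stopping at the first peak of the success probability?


After j Grover iterations the success probability is P(j) = sin^2((2j+1)*theta), where sin(theta) = sqrt(k/N).
N = 2^33 = 8589934592, k = 1
sin(theta) = sqrt(k/N) = 1.078959322e-05
theta = arcsin(sqrt(k/N)) = 1.078959322e-05 rad
P(j) reaches its first maximum when (2j+1)*theta is as close as possible to pi/2, i.e. j = round(pi/(4*theta) - 1/2).
pi/(4*theta) - 1/2 = 72791.6941
(For comparison, the common estimate pi/4 * sqrt(N/k) = 72792.1941; the exact maximiser is used here.)
Optimal iterations = 72792

72792


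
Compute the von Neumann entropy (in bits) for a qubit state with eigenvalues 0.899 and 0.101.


S = -p*log2(p) - (1-p)*log2(1-p)
p = 0.8990, 1-p = 0.1010
= -0.8990 * log2(0.8990) - 0.1010 * log2(0.1010)
= -(-0.1381) - (-0.3341)
= 0.4722

0.4722


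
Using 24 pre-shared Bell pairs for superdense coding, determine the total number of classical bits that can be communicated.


Superdense coding allows 2 classical bits per shared entangled pair.
24 pair(s) -> 2 * 24 = 48 classical bits

48


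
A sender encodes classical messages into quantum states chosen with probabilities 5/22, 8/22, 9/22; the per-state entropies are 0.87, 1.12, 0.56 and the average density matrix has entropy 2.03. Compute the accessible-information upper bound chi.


chi = S(rho) - sum_i p_i * S(rho_i)
Weighted entropy = 5/22 * 0.87 + 8/22 * 1.12 + 9/22 * 0.56
= 0.8341
chi = 2.03 - 0.8341
= 1.1959

1.1959


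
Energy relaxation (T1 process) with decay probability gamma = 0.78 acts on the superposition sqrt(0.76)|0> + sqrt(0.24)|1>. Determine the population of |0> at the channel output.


For amplitude damping with parameter gamma on state sqrt(a)|0> + sqrt(b)|1>:
alpha^2 = 0.76, beta^2 = 0.24
P(|0>) = alpha^2 + gamma * beta^2
= 0.76 + 0.78 * 0.24
= 0.76 + 0.1872
= 0.9472

0.9472


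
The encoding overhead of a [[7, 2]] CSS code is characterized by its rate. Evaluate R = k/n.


Code rate R = k/n
= 2/7
= 0.2857

0.2857


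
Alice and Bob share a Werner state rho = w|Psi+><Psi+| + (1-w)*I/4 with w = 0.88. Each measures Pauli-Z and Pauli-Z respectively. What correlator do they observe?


|Psi+> = (|01> + |10>)/sqrt(2)
For the pure Bell state, <Z_A Z_B> = -1 (Bell-state Pauli correlator).
The maximally-mixed part I/4 has tr(I/4 * P tensor P) = 0 for any traceless Pauli P.
So <Z_A Z_B>_rho = w * (-1) + (1 - w) * 0
= 0.88 * (-1)
= -0.8800

-0.8800


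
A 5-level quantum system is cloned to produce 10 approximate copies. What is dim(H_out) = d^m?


Output space = H^(tensor 10) where dim(H) = 5
dim = 5^10
= 25 (after 2 factors)
= 125 (after 3 factors)
= 625 (after 4 factors)
= 3125 (after 5 factors)
= 15625 (after 6 factors)
= 78125 (after 7 factors)
= 390625 (after 8 factors)
= 1953125 (after 9 factors)
= 9765625 (after 10 factors)
= 9765625

9765625


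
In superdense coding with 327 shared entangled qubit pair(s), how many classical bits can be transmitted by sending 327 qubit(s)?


Superdense coding allows 2 classical bits per shared entangled pair.
327 pair(s) -> 2 * 327 = 654 classical bits

654


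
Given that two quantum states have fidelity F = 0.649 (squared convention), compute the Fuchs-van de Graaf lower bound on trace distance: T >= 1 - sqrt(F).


Fuchs-van de Graaf (squared-fidelity convention): 1 - sqrt(F) <= T <= sqrt(1 - F).
Lower bound: T >= 1 - sqrt(F)
sqrt(F) = sqrt(0.649) = 0.8056
T >= 1 - 0.8056
T >= 0.1944

0.1944


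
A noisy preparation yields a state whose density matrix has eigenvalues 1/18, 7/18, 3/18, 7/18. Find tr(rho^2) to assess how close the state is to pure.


tr(rho^2) = sum of eigenvalues squared
= (1/18)^2 + (7/18)^2 + (3/18)^2 + (7/18)^2
= (1 + 49 + 9 + 49) / 324
= 108/324
= 0.3333

0.3333


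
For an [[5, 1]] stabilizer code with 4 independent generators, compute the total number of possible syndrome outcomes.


Each stabilizer generator gives a binary (+1 or -1) measurement outcome.
With 4 independent generators:
Total syndromes = 2^4
= 16

16


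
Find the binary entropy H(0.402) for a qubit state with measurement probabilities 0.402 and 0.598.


S = -p*log2(p) - (1-p)*log2(1-p)
p = 0.4020, 1-p = 0.5980
= -0.4020 * log2(0.4020) - 0.5980 * log2(0.5980)
= -(-0.5285) - (-0.4436)
= 0.9721

0.9721


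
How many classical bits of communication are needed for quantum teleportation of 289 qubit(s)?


Quantum teleportation requires 2 classical bits per qubit teleported.
289 qubit(s) -> 2 * 289 = 578 classical bits

578


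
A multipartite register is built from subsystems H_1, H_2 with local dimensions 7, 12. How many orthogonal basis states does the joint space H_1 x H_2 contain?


dim(H_1 x H_2) = 7 * 12
= 84

84


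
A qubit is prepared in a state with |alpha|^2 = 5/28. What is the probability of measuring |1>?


|alpha|^2 = 5/28 = 0.1786
|beta|^2 = 1 - 5/28 = 23/28 = 0.8214
P(|1>) = |beta|^2 = 0.8214

0.8214


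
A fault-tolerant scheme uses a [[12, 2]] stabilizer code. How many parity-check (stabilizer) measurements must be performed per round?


For an [[n,k]] stabilizer code:
Number of stabilizer generators = n - k
= 12 - 2
= 10

10


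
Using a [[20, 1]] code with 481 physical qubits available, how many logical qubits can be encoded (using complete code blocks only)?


Each code block uses 20 physical qubits for 1 logical qubit(s).
Number of complete blocks = floor(481 / 20) = 24
Logical qubits = 24 * 1
= 24

24


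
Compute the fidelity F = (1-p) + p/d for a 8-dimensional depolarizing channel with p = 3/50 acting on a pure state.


F = (1-p) + p/d
= (1 - 0.0600) + 0.0600/8
= 0.9400 + 0.0075
= 0.9475

0.9475


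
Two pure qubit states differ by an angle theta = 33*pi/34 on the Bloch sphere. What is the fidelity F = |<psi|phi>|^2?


For states separated by angle theta on Bloch sphere:
F = cos^2(theta/2)
theta = 33*pi/34 = 3.0492
theta/2 = 1.5246
cos(theta/2) = 0.0462
F = 0.0021

0.0021


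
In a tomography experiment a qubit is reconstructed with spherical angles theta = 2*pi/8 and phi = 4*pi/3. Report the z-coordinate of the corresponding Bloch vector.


theta = 0.7854, phi = 4.1888
r_z = cos(theta) = 0.7071

0.7071


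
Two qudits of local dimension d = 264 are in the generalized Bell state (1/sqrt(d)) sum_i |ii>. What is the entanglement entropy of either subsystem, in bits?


For a maximally entangled state in d x d:
S = log2(d) = log2(264)
= 8.0444

8.0444


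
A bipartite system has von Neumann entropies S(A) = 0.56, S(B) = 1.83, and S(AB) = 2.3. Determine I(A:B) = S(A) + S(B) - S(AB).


I(A:B) = S(A) + S(B) - S(AB)
= 0.56 + 1.83 - 2.3
= 0.0900

0.0900


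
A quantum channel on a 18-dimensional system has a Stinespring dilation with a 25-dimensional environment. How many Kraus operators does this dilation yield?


Tracing out the environment in an orthonormal basis {|i>_E} gives Kraus operators K_i = <i|_E U |0>_E.
Number of Kraus operators = dim(H_env) = d_env
= 25

25


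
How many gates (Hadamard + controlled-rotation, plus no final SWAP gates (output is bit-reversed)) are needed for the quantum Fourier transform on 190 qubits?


Hadamard gates: 190
Controlled rotations: n*(n-1)/2 = 190*189/2 = 17955
SWAP gates: 0 (omitted)
Total = 190 + 17955
= 18145

18145


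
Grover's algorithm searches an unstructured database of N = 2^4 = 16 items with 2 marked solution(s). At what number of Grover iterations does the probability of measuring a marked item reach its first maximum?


After j Grover iterations the success probability is P(j) = sin^2((2j+1)*theta), where sin(theta) = sqrt(k/N).
N = 2^4 = 16, k = 2
sin(theta) = sqrt(k/N) = 0.3535533906
theta = arcsin(sqrt(k/N)) = 0.3613671239 rad
P(j) reaches its first maximum when (2j+1)*theta is as close as possible to pi/2, i.e. j = round(pi/(4*theta) - 1/2).
pi/(4*theta) - 1/2 = 1.6734
(For comparison, the common estimate pi/4 * sqrt(N/k) = 2.2214; the exact maximiser is used here.)
Optimal iterations = 2

2


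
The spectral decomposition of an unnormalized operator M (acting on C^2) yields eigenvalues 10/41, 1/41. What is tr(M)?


tr(M) = sum of eigenvalues
= 10/41 + 1/41
= 11/41
= 0.2683

0.2683


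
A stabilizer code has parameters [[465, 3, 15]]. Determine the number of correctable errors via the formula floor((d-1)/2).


Code parameters: [[465, 3, 15]], distance d = 15.
Number of correctable errors = floor((d-1)/2)
= floor((15 - 1)/2)
= floor(14/2)
= 7

7


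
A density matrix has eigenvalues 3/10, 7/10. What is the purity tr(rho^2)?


tr(rho^2) = sum of eigenvalues squared
= (3/10)^2 + (7/10)^2
= (9 + 49) / 100
= 58/100
= 0.5800

0.5800


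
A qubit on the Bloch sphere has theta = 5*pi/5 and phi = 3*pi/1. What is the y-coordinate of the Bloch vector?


theta = 3.1416, phi = 9.4248
r_y = sin(theta)*sin(phi) = 0.0000 * 0.0000
r_y = 0.0000

0.0000


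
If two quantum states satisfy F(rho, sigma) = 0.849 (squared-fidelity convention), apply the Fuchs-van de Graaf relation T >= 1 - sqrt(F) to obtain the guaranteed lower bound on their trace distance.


Fuchs-van de Graaf (squared-fidelity convention): 1 - sqrt(F) <= T <= sqrt(1 - F).
Lower bound: T >= 1 - sqrt(F)
sqrt(F) = sqrt(0.849) = 0.9214
T >= 1 - 0.9214
T >= 0.0786

0.0786


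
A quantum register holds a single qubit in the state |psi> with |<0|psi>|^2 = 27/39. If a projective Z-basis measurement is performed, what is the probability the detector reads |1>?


|alpha|^2 = 27/39 = 0.6923
|beta|^2 = 1 - 27/39 = 12/39 = 0.3077
P(|1>) = |beta|^2 = 0.3077

0.3077


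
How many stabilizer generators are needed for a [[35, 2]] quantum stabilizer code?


For an [[n,k]] stabilizer code:
Number of stabilizer generators = n - k
= 35 - 2
= 33

33


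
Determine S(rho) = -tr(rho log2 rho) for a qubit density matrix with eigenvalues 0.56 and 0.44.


S = -p*log2(p) - (1-p)*log2(1-p)
p = 0.5600, 1-p = 0.4400
= -0.5600 * log2(0.5600) - 0.4400 * log2(0.4400)
= -(-0.4684) - (-0.5211)
= 0.9896

0.9896


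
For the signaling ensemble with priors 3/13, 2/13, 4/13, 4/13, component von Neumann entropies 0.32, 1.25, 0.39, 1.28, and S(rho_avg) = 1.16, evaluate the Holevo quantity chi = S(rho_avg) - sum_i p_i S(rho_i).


chi = S(rho) - sum_i p_i * S(rho_i)
Weighted entropy = 3/13 * 0.32 + 2/13 * 1.25 + 4/13 * 0.39 + 4/13 * 1.28
= 0.7800
chi = 1.16 - 0.7800
= 0.3800

0.3800


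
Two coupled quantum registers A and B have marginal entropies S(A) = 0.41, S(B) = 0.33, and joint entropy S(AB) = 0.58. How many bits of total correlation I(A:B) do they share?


I(A:B) = S(A) + S(B) - S(AB)
= 0.41 + 0.33 - 0.58
= 0.1600

0.1600


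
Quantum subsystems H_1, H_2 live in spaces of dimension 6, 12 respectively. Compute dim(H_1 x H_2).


dim(H_1 x H_2) = 6 * 12
= 72

72


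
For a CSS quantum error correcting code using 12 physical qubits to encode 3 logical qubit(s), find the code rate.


Code rate R = k/n
= 3/12
= 0.2500

0.2500


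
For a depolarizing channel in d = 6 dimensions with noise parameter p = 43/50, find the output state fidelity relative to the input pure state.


F = (1-p) + p/d
= (1 - 0.8600) + 0.8600/6
= 0.1400 + 0.1433
= 0.2833

0.2833


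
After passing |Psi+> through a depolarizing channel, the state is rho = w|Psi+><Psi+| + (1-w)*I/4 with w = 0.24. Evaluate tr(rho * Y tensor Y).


|Psi+> = (|01> + |10>)/sqrt(2)
For the pure Bell state, <Y_A Y_B> = +1 (Bell-state Pauli correlator).
The maximally-mixed part I/4 has tr(I/4 * P tensor P) = 0 for any traceless Pauli P.
So <Y_A Y_B>_rho = w * (+1) + (1 - w) * 0
= 0.24 * (+1)
= 0.2400

0.2400


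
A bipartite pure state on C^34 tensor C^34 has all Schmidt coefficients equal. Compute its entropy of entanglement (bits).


For a maximally entangled state in d x d:
S = log2(d) = log2(34)
= 5.0875

5.0875


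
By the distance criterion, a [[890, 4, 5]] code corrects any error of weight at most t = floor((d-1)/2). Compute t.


Code parameters: [[890, 4, 5]], distance d = 5.
Number of correctable errors = floor((d-1)/2)
= floor((5 - 1)/2)
= floor(4/2)
= 2

2


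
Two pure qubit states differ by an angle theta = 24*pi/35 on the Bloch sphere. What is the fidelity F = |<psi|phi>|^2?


For states separated by angle theta on Bloch sphere:
F = cos^2(theta/2)
theta = 24*pi/35 = 2.1542
theta/2 = 1.0771
cos(theta/2) = 0.4739
F = 0.2246

0.2246


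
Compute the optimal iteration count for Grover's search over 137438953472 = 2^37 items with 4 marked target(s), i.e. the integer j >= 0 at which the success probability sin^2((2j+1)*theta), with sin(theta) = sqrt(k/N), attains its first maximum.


After j Grover iterations the success probability is P(j) = sin^2((2j+1)*theta), where sin(theta) = sqrt(k/N).
N = 2^37 = 137438953472, k = 4
sin(theta) = sqrt(k/N) = 5.394796609e-06
theta = arcsin(sqrt(k/N)) = 5.394796609e-06 rad
P(j) reaches its first maximum when (2j+1)*theta is as close as possible to pi/2, i.e. j = round(pi/(4*theta) - 1/2).
pi/(4*theta) - 1/2 = 145583.8881
(For comparison, the common estimate pi/4 * sqrt(N/k) = 145584.3881; the exact maximiser is used here.)
Optimal iterations = 145584

145584


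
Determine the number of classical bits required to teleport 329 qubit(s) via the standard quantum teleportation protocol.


Quantum teleportation requires 2 classical bits per qubit teleported.
329 qubit(s) -> 2 * 329 = 658 classical bits

658


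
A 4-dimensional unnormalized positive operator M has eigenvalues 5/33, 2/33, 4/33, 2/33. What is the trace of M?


tr(M) = sum of eigenvalues
= 5/33 + 2/33 + 4/33 + 2/33
= 13/33
= 0.3939

0.3939


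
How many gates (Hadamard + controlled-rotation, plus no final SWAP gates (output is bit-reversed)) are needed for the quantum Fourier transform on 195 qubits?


Hadamard gates: 195
Controlled rotations: n*(n-1)/2 = 195*194/2 = 18915
SWAP gates: 0 (omitted)
Total = 195 + 18915
= 19110

19110
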